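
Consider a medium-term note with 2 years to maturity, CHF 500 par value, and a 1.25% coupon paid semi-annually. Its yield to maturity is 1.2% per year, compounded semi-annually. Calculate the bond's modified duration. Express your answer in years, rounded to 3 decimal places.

1.970 years

Periodic yield y = 0.006. First find Macaulay duration:
  t   CF        PV=CF/(1+0.006)^t    t·PV
  1        3.125         3.1064         3.1064
  2        3.125         3.0878         6.1757
  3        3.125         3.0694         9.2083
  4      503.125       491.2290     1,964.9159
  Σ                    500.4926     1,983.4062
P = 500.4926; Macaulay duration = 1,983.4062 / 500.4926 = 3.96291 half-year periods = 1.98145 years.
Modified duration = D_Mac / (1 + y) = 1.98145 / 1.006 = 1.96964 years.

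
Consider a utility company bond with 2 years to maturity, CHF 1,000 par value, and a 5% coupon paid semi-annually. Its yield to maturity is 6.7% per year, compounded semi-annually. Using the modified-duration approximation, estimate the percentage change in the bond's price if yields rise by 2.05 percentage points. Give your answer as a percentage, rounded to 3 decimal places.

Periodic yield y = 0.0335. Modified duration first:
  t   CF        PV=CF/(1+0.0335)^t    t·PV
  1        25.00        24.1896        24.1896
  2        25.00        23.4056        46.8111
  3        25.00        22.6469        67.9407
  4     1,025.00       898.4252     3,593.7009
  Σ                    968.6673     3,732.6424
P = 968.6673; D_Mac = 3.85338 half-year periods = 1.92669 yrs; D_mod = 1.92669/(1+0.0335) = 1.86424 yrs.
ΔP/P ≈ -D_mod · Δy = -1.86424 × (+0.0205) = -0.038217 = -3.8217%.

-3.822%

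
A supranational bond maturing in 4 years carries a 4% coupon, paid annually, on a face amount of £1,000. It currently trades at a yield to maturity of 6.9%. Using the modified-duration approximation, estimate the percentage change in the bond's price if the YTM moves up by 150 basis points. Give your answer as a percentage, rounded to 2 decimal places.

-5.28%

Periodic yield y = 0.069. Modified duration first:
  t   CF        PV=CF/(1+0.069)^t    t·PV
  1        40.00        37.4181        37.4181
  2        40.00        35.0029        70.0059
  3        40.00        32.7436        98.2309
  4     1,040.00       796.3840     3,185.5359
  Σ                    901.5487     3,391.1909
P = 901.5487; D_Mac = 3.76152 yrs; D_mod = 3.76152/(1+0.069) = 3.51873 yrs.
ΔP/P ≈ -D_mod · Δy = -3.51873 × (+0.015) = -0.052781 = -5.2781%.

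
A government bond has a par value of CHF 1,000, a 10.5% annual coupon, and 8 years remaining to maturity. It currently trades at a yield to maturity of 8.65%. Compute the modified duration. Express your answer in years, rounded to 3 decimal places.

5.432 years

Periodic yield y = 0.0865. First find Macaulay duration:
  t   CF        PV=CF/(1+0.0865)^t    t·PV
  1       105.00        96.6406        96.6406
  2       105.00        88.9467       177.8934
  3       105.00        81.8653       245.5960
  4       105.00        75.3478       301.3911
  5       105.00        69.3491       346.7454
  6       105.00        63.8280       382.9677
  7       105.00        58.7464       411.2247
  8     1,105.00       569.0159     4,552.1275
  Σ                  1,103.7398     6,514.5864
P = 1,103.7398; Macaulay duration = 6,514.5864 / 1,103.7398 = 5.90228 years.
Modified duration = D_Mac / (1 + y) = 5.90228 / 1.0865 = 5.43238 years.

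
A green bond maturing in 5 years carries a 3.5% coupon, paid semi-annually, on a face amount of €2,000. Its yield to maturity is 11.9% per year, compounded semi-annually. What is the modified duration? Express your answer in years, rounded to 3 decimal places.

Periodic yield y = 0.0595. First find Macaulay duration:
  t   CF        PV=CF/(1+0.0595)^t    t·PV
  1        35.00        33.0345        33.0345
  2        35.00        31.1793        62.3586
  3        35.00        29.4283        88.2849
  4        35.00        27.7756       111.1026
  5        35.00        26.2158       131.0790
  6        35.00        24.7436       148.4614
  7        35.00        23.3540       163.4780
  8        35.00        22.0425       176.3398
  9        35.00        20.8046       187.2414
  10    2,035.00     1,141.7074    11,417.0737
  Σ                  1,380.2855    12,518.4538
P = 1,380.2855; Macaulay duration = 12,518.4538 / 1,380.2855 = 9.06947 half-year periods = 4.53473 years.
Modified duration = D_Mac / (1 + y) = 4.53473 / 1.0595 = 4.28007 years.

4.280 years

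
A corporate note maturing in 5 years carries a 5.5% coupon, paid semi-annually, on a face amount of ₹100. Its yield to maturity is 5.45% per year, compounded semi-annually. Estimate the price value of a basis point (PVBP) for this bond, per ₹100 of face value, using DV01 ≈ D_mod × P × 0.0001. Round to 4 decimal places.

Periodic yield y = 0.02725.
  t   CF        PV=CF/(1+0.02725)^t    t·PV
  1         2.75         2.6771         2.6771
  2         2.75         2.6060         5.2121
  3         2.75         2.5369         7.6107
  4         2.75         2.4696         9.8784
  5         2.75         2.4041        12.0205
  6         2.75         2.3403        14.0419
  7         2.75         2.2782        15.9477
  8         2.75         2.2178        17.7424
  9         2.75         2.1590        19.4308
  10      102.75        78.5272       785.2724
  Σ                    100.2163       889.8340
P = 100.2163; D_Mac = 8.87914 half-year periods = 4.43957 yrs; D_mod = 4.32180 yrs.
DV01 ≈ 4.32180 × 100.2163 × 0.0001 = 0.043311.

₹0.0433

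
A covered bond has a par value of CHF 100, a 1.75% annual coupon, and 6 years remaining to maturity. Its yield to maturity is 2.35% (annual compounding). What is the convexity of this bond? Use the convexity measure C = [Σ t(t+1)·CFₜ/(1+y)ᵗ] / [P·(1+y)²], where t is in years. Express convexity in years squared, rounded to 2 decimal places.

With y = 0.0235:
  t   CF        PV=CF/(1+0.0235)^t    t·PV        t(t+1)·PV
  1         1.75         1.7098         1.7098           3.4196
  2         1.75         1.6706         3.3411          10.0234
  3         1.75         1.6322         4.8966          19.5865
  4         1.75         1.5947         6.3789          31.8946
  5         1.75         1.5581         7.7906          46.7434
  6       101.75        88.5131       531.0783       3,717.5484
  Σ                     96.6785       555.1954       3,829.2158
P = 96.6785.
Convexity = Σ t(t+1)·PV / [P·(1+y)²] = 3,829.2158 / (96.6785 × 1.047552) = 37.80980.

37.81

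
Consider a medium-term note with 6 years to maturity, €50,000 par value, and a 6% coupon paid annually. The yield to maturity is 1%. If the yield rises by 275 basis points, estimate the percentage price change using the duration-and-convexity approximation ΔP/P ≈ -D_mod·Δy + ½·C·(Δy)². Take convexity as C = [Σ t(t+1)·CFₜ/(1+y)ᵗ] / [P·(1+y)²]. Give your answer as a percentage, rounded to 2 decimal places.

-13.16%

With y = 0.01:
  t   CF        PV=CF/(1+0.01)^t    t·PV        t(t+1)·PV
  1     3,000.00     2,970.2970     2,970.2970       5,940.5941
  2     3,000.00     2,940.8881     5,881.7763      17,645.3289
  3     3,000.00     2,911.7704     8,735.3113      34,941.2453
  4     3,000.00     2,882.9410    11,531.7641      57,658.8207
  5     3,000.00     2,854.3971    14,271.9853      85,631.9119
  6    53,000.00    49,928.3975   299,570.3848   2,096,992.6937
  Σ                 64,488.6912   342,961.5189   2,298,810.5945
P = 64,488.6912; D_Mac = 5.31817 yrs; D_mod = 5.26551 yrs; C = 34.94434.
Duration effect: -5.26551 × (+0.0275) = -0.144802
Convexity effect: 0.5 × 34.94434 × (0.0275)² = +0.0132133
ΔP/P ≈ -0.144802 + 0.0132133 = -0.131588 = -13.1588%.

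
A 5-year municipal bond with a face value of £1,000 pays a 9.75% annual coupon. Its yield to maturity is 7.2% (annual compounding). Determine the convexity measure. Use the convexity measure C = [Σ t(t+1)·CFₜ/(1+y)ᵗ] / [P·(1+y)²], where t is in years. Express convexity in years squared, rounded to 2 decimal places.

20.79

With y = 0.072:
  t   CF        PV=CF/(1+0.072)^t    t·PV        t(t+1)·PV
  1        97.50        90.9515        90.9515         181.9030
  2        97.50        84.8428       169.6856         509.0569
  3        97.50        79.1444       237.4332         949.7330
  4        97.50        73.8287       295.3150       1,476.5749
  5     1,097.50       775.2301     3,876.1503      23,256.9017
  Σ                  1,103.9975     4,669.5356      26,374.1693
P = 1,103.9975.
Convexity = Σ t(t+1)·PV / [P·(1+y)²] = 26,374.1693 / (1,103.9975 × 1.149184) = 20.78840.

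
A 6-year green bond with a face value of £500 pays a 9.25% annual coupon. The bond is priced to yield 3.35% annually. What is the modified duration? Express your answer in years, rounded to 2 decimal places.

Periodic yield y = 0.0335. First find Macaulay duration:
  t   CF        PV=CF/(1+0.0335)^t    t·PV
  1        46.25        44.7508        44.7508
  2        46.25        43.3003        86.6006
  3        46.25        41.8967       125.6902
  4        46.25        40.5387       162.1548
  5        46.25        39.2247       196.1234
  6       546.25       448.2585     2,689.5512
  Σ                    657.9698     3,304.8710
P = 657.9698; Macaulay duration = 3,304.8710 / 657.9698 = 5.02283 years.
Modified duration = D_Mac / (1 + y) = 5.02283 / 1.0335 = 4.86002 years.

4.86 years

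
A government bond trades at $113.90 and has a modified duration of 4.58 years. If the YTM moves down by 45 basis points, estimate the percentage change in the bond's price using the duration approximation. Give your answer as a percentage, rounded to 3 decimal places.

+2.061%

Duration approximation: ΔP/P ≈ -D_mod · Δy = -4.58 × (-0.0045) = +0.020610.
As a percentage: +2.0610%.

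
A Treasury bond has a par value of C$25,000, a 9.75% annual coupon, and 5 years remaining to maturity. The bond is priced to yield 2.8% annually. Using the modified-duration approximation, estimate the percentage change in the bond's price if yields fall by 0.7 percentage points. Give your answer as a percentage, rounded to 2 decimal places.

Periodic yield y = 0.028. Modified duration first:
  t   CF        PV=CF/(1+0.028)^t    t·PV
  1     2,437.50     2,371.1089     2,371.1089
  2     2,437.50     2,306.5262     4,613.0524
  3     2,437.50     2,243.7025     6,731.1076
  4     2,437.50     2,182.5900     8,730.3601
  5    27,437.50    23,898.9579   119,494.7895
  Σ                 33,002.8856   141,940.4186
P = 33,002.8856; D_Mac = 4.30085 yrs; D_mod = 4.30085/(1+0.028) = 4.18370 yrs.
ΔP/P ≈ -D_mod · Δy = -4.18370 × (-0.007) = +0.029286 = +2.9286%.

+2.93%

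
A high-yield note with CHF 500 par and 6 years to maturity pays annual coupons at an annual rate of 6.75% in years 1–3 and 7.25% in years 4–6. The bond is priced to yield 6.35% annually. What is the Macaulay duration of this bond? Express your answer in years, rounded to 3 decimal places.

Periodic yield y = 0.0635. Discount each cash flow and weight by its year:
  t   CF        PV=CF/(1+0.0635)^t    t·PV
  1        33.75        31.7348        31.7348
  2        33.75        29.8400        59.6800
  3        33.75        28.0583        84.1749
  4        36.25        28.3373       113.3491
  5        36.25        26.6453       133.2265
  6       536.25       370.6315     2,223.7891
  Σ                    515.2472     2,645.9543
Price P = Σ PV = 515.2472.
Macaulay duration = Σ(t·PV) / P = 2,645.9543 / 515.2472 = 5.13531 years.

5.135 years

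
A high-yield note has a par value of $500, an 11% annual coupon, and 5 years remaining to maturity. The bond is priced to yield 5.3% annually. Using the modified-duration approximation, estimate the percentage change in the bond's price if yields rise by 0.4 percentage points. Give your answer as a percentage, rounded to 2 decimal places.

Periodic yield y = 0.053. Modified duration first:
  t   CF        PV=CF/(1+0.053)^t    t·PV
  1        55.00        52.2317        52.2317
  2        55.00        49.6028        99.2055
  3        55.00        47.1061       141.3184
  4        55.00        44.7352       178.9407
  5       555.00       428.6977     2,143.4884
  Σ                    622.3735     2,615.1848
P = 622.3735; D_Mac = 4.20195 yrs; D_mod = 4.20195/(1+0.053) = 3.99046 yrs.
ΔP/P ≈ -D_mod · Δy = -3.99046 × (+0.004) = -0.015962 = -1.5962%.

-1.60%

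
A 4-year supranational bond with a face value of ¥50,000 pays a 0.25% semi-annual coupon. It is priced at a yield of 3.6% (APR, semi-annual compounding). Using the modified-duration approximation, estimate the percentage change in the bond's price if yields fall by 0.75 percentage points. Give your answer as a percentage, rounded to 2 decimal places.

+2.93%

Periodic yield y = 0.018. Modified duration first:
  t   CF        PV=CF/(1+0.018)^t    t·PV
  1        62.50        61.3949        61.3949
  2        62.50        60.3093       120.6186
  3        62.50        59.2430       177.7289
  4        62.50        58.1954       232.7817
  5        62.50        57.1664       285.8322
  6        62.50        56.1556       336.9338
  7        62.50        55.1627       386.1390
  8    50,062.50    43,404.0554   347,232.4434
  Σ                 43,811.6828   348,833.8725
P = 43,811.6828; D_Mac = 7.96212 half-year periods = 3.98106 yrs; D_mod = 3.98106/(1+0.018) = 3.91067 yrs.
ΔP/P ≈ -D_mod · Δy = -3.91067 × (-0.0075) = +0.029330 = +2.9330%.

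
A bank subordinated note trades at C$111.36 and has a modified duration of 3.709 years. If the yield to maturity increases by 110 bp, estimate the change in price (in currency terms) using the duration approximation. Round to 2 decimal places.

-C$4.54

Duration approximation: ΔP/P ≈ -D_mod · Δy = -3.709 × (+0.011) = -0.040799.
ΔP ≈ 111.36 × (-0.040799) = -4.54337664.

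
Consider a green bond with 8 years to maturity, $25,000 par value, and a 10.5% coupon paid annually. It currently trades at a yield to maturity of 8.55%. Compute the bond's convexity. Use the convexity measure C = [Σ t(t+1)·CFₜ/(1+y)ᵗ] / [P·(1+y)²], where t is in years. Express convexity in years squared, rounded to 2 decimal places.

With y = 0.0855:
  t   CF        PV=CF/(1+0.0855)^t    t·PV        t(t+1)·PV
  1     2,625.00     2,418.2404     2,418.2404       4,836.4809
  2     2,625.00     2,227.7664     4,455.5328      13,366.5985
  3     2,625.00     2,052.2952     6,156.8855      24,627.5421
  4     2,625.00     1,890.6450     7,562.5801      37,812.9005
  5     2,625.00     1,741.7273     8,708.6367      52,251.8202
  6     2,625.00     1,604.5392     9,627.2354      67,390.6478
  7     2,625.00     1,478.1568    10,347.0978      82,776.7822
  8    27,625.00    14,330.5766   114,644.6127   1,031,801.5140
  Σ                 27,743.9470   163,920.8215   1,314,864.2863
P = 27,743.9470.
Convexity = Σ t(t+1)·PV / [P·(1+y)²] = 1,314,864.2863 / (27,743.9470 × 1.178310) = 40.22102.

40.22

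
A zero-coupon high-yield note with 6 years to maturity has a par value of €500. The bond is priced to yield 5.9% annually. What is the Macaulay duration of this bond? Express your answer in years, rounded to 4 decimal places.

6.0000 years

A zero-coupon bond has a single cash flow at maturity, so its Macaulay duration equals its maturity: 6 years.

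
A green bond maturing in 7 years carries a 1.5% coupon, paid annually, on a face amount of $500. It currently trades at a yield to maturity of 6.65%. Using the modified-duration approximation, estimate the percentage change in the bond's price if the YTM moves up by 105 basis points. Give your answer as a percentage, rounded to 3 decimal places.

Periodic yield y = 0.0665. Modified duration first:
  t   CF        PV=CF/(1+0.0665)^t    t·PV
  1         7.50         7.0323         7.0323
  2         7.50         6.5939        13.1877
  3         7.50         6.1827        18.5481
  4         7.50         5.7972        23.1888
  5         7.50         5.4357        27.1786
  6         7.50         5.0968        30.5807
  7       507.50       323.3777     2,263.6437
  Σ                    359.5163     2,383.3599
P = 359.5163; D_Mac = 6.62935 yrs; D_mod = 6.62935/(1+0.0665) = 6.21599 yrs.
ΔP/P ≈ -D_mod · Δy = -6.21599 × (+0.0105) = -0.065268 = -6.5268%.

-6.527%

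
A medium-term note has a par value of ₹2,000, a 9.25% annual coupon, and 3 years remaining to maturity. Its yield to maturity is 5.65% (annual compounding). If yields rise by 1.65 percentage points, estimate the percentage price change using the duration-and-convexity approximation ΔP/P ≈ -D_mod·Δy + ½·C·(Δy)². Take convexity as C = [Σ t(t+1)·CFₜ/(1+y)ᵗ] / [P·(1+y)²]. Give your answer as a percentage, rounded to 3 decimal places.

With y = 0.0565:
  t   CF        PV=CF/(1+0.0565)^t    t·PV        t(t+1)·PV
  1       185.00       175.1065       175.1065         350.2130
  2       185.00       165.7421       331.4841         994.4523
  3     2,185.00     1,852.8614     5,558.5842      22,234.3370
  Σ                  2,193.7100     6,065.1748      23,579.0023
P = 2,193.7100; D_Mac = 2.76480 yrs; D_mod = 2.61695 yrs; C = 9.62958.
Duration effect: -2.61695 × (+0.0165) = -0.043180
Convexity effect: 0.5 × 9.62958 × (0.0165)² = +0.0013108
ΔP/P ≈ -0.043180 + 0.0013108 = -0.041869 = -4.1869%.

-4.187%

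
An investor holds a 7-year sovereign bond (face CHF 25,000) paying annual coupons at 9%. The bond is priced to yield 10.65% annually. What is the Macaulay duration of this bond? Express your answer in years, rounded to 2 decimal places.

5.42 years

Periodic yield y = 0.1065. Discount each cash flow and weight by its year:
  t   CF        PV=CF/(1+0.1065)^t    t·PV
  1     2,250.00     2,033.4388     2,033.4388
  2     2,250.00     1,837.7214     3,675.4429
  3     2,250.00     1,660.8418     4,982.5254
  4     2,250.00     1,500.9867     6,003.9468
  5     2,250.00     1,356.5176     6,782.5879
  6     2,250.00     1,225.9535     7,355.7212
  7    27,250.00    13,418.5806    93,930.0641
  Σ                 23,034.0404   124,763.7270
Price P = Σ PV = 23,034.0404.
Macaulay duration = Σ(t·PV) / P = 124,763.7270 / 23,034.0404 = 5.41649 years.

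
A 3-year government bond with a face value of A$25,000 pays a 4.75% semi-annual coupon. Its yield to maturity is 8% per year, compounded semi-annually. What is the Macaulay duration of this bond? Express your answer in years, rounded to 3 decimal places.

Periodic yield y = 0.04. Discount each cash flow and weight by its period:
  t   CF        PV=CF/(1+0.04)^t    t·PV
  1       593.75       570.9135       570.9135
  2       593.75       548.9553     1,097.9105
  3       593.75       527.8416     1,583.5248
  4       593.75       507.5400     2,030.1600
  5       593.75       488.0192     2,440.0961
  6    25,593.75    20,227.1124   121,362.6744
  Σ                 22,870.3819   129,085.2791
Price P = Σ PV = 22,870.3819.
Macaulay duration = Σ(t·PV) / P = 129,085.2791 / 22,870.3819 = 5.64421 half-year periods.
In years: 5.64421 / 2 = 2.82211 years.

2.822 years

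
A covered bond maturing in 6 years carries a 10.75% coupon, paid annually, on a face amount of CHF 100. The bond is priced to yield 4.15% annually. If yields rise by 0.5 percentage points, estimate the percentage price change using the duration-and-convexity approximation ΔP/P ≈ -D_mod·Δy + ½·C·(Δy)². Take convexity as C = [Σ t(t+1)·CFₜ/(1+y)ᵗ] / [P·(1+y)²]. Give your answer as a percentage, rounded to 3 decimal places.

With y = 0.0415:
  t   CF        PV=CF/(1+0.0415)^t    t·PV        t(t+1)·PV
  1        10.75        10.3217        10.3217          20.6433
  2        10.75         9.9104        19.8207          59.4622
  3        10.75         9.5155        28.5464         114.1857
  4        10.75         9.1363        36.5453         182.7264
  5        10.75         8.7723        43.8614         263.1682
  6       110.75        86.7737       520.6422       3,644.4952
  Σ                    134.4298       659.7376       4,284.6810
P = 134.4298; D_Mac = 4.90767 yrs; D_mod = 4.71212 yrs; C = 29.38356.
Duration effect: -4.71212 × (+0.005) = -0.023561
Convexity effect: 0.5 × 29.38356 × (0.005)² = +0.0003673
ΔP/P ≈ -0.023561 + 0.0003673 = -0.023193 = -2.3193%.

-2.319%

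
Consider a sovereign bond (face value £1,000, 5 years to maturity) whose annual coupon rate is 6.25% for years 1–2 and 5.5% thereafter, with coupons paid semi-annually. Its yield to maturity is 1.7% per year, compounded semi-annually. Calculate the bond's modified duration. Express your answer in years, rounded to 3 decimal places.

4.415 years

Periodic yield y = 0.0085. First find Macaulay duration:
  t   CF        PV=CF/(1+0.0085)^t    t·PV
  1        31.25        30.9866        30.9866
  2        31.25        30.7254        61.4509
  3        31.25        30.4665        91.3994
  4        31.25        30.2097       120.8388
  5        27.50        26.3605       131.8024
  6        27.50        26.1383       156.8298
  7        27.50        25.9180       181.4260
  8        27.50        25.6995       205.5964
  9        27.50        25.4829       229.3465
  10    1,027.50       944.1105     9,441.1045
  Σ                  1,196.0979    10,650.7812
P = 1,196.0979; Macaulay duration = 10,650.7812 / 1,196.0979 = 8.90461 half-year periods = 4.45230 years.
Modified duration = D_Mac / (1 + y) = 4.45230 / 1.0085 = 4.41478 years.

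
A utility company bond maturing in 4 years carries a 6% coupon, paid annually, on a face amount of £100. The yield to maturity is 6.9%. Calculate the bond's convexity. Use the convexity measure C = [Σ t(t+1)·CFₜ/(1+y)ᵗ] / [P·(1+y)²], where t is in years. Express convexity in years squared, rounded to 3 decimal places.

15.571

With y = 0.069:
  t   CF        PV=CF/(1+0.069)^t    t·PV        t(t+1)·PV
  1         6.00         5.6127         5.6127          11.2254
  2         6.00         5.2504        10.5009          31.5027
  3         6.00         4.9115        14.7346          58.9385
  4       106.00        81.1699       324.6796       1,623.3981
  Σ                     96.9446       355.5279       1,725.0648
P = 96.9446.
Convexity = Σ t(t+1)·PV / [P·(1+y)²] = 1,725.0648 / (96.9446 × 1.142761) = 15.57135.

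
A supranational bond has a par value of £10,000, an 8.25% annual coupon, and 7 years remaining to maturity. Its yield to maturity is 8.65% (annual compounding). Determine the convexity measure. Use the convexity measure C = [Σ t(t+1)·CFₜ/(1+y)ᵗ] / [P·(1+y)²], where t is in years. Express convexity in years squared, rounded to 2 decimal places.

34.75

With y = 0.0865:
  t   CF        PV=CF/(1+0.0865)^t    t·PV        t(t+1)·PV
  1       825.00       759.3189       759.3189       1,518.6378
  2       825.00       698.8669     1,397.7338       4,193.2015
  3       825.00       643.2277     1,929.6832       7,718.7327
  4       825.00       592.0182     2,368.0726      11,840.3631
  5       825.00       544.8856     2,724.4278      16,346.5667
  6       825.00       501.5053     3,009.0321      21,063.2244
  7    10,825.00     6,056.4731    42,395.3115     339,162.4919
  Σ                  9,796.2957    54,583.5799     401,843.2182
P = 9,796.2957.
Convexity = Σ t(t+1)·PV / [P·(1+y)²] = 401,843.2182 / (9,796.2957 × 1.180482) = 34.74844.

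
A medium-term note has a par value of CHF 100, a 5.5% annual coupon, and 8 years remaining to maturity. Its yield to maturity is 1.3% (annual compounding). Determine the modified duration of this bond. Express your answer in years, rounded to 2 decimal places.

Periodic yield y = 0.013. First find Macaulay duration:
  t   CF        PV=CF/(1+0.013)^t    t·PV
  1         5.50         5.4294         5.4294
  2         5.50         5.3597        10.7195
  3         5.50         5.2910        15.8729
  4         5.50         5.2231        20.8922
  5         5.50         5.1560        25.7802
  6         5.50         5.0899        30.5392
  7         5.50         5.0245        35.1718
  8       105.50        95.1430       761.1441
  Σ                    131.7166       905.5492
P = 131.7166; Macaulay duration = 905.5492 / 131.7166 = 6.87498 years.
Modified duration = D_Mac / (1 + y) = 6.87498 / 1.013 = 6.78675 years.

6.79 years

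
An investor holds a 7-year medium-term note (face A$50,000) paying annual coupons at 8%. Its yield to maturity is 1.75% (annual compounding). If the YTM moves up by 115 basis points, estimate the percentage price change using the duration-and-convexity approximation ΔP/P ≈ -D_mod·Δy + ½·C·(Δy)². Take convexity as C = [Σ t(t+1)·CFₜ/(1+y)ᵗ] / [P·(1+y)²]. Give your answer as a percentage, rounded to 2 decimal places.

With y = 0.0175:
  t   CF        PV=CF/(1+0.0175)^t    t·PV        t(t+1)·PV
  1     4,000.00     3,931.2039     3,931.2039       7,862.4079
  2     4,000.00     3,863.5911     7,727.1822      23,181.5465
  3     4,000.00     3,797.1411    11,391.4234      45,565.6934
  4     4,000.00     3,731.8340    14,927.3361      74,636.6804
  5     4,000.00     3,667.6501    18,338.2507     110,029.5043
  6     4,000.00     3,604.5702    21,627.4210     151,391.9470
  7    54,000.00    47,824.7639   334,773.3472   2,678,186.7775
  Σ                 70,420.7544   412,716.1645   3,090,854.5571
P = 70,420.7544; D_Mac = 5.86072 yrs; D_mod = 5.75992 yrs; C = 42.39446.
Duration effect: -5.75992 × (+0.0115) = -0.066239
Convexity effect: 0.5 × 42.39446 × (0.0115)² = +0.0028033
ΔP/P ≈ -0.066239 + 0.0028033 = -0.063436 = -6.3436%.

-6.34%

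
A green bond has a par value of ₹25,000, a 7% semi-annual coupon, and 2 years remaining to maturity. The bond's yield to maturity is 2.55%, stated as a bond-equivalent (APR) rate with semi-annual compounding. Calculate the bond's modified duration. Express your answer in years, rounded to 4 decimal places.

Periodic yield y = 0.01275. First find Macaulay duration:
  t   CF        PV=CF/(1+0.01275)^t    t·PV
  1       875.00       863.9842       863.9842
  2       875.00       853.1071     1,706.2142
  3       875.00       842.3669     2,527.1007
  4    25,875.00    24,596.3889    98,385.5556
  Σ                 27,155.8471   103,482.8547
P = 27,155.8471; Macaulay duration = 103,482.8547 / 27,155.8471 = 3.81070 half-year periods = 1.90535 years.
Modified duration = D_Mac / (1 + y) = 1.90535 / 1.01275 = 1.88136 years.

1.8814 years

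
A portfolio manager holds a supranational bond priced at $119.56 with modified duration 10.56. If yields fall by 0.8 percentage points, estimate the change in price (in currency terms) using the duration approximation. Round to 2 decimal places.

+$10.10

Duration approximation: ΔP/P ≈ -D_mod · Δy = -10.56 × (-0.008) = +0.084480.
ΔP ≈ 119.56 × (+0.084480) = +10.1004288.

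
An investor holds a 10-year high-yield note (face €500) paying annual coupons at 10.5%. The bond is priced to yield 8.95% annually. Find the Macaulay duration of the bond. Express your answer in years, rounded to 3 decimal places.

6.807 years

Periodic yield y = 0.0895. Discount each cash flow and weight by its year:
  t   CF        PV=CF/(1+0.0895)^t    t·PV
  1        52.50        48.1872        48.1872
  2        52.50        44.2288        88.4575
  3        52.50        40.5955       121.7864
  4        52.50        37.2606       149.0426
  5        52.50        34.1998       170.9988
  6        52.50        31.3903       188.3420
  7        52.50        28.8117       201.6818
  8        52.50        26.4449       211.5590
  9        52.50        24.2725       218.4523
  10      552.50       234.4552     2,344.5524
  Σ                    549.8465     3,743.0600
Price P = Σ PV = 549.8465.
Macaulay duration = Σ(t·PV) / P = 3,743.0600 / 549.8465 = 6.80746 years.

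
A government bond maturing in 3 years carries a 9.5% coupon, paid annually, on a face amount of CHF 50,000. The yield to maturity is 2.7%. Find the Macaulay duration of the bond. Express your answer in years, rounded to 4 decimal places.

Periodic yield y = 0.027. Discount each cash flow and weight by its year:
  t   CF        PV=CF/(1+0.027)^t    t·PV
  1     4,750.00     4,625.1217     4,625.1217
  2     4,750.00     4,503.5265     9,007.0530
  3    54,750.00    50,544.3706   151,633.1117
  Σ                 59,673.0188   165,265.2864
Price P = Σ PV = 59,673.0188.
Macaulay duration = Σ(t·PV) / P = 165,265.2864 / 59,673.0188 = 2.76951 years.

2.7695 years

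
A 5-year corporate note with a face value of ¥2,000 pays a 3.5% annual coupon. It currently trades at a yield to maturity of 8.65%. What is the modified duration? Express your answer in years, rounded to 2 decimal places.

4.26 years

Periodic yield y = 0.0865. First find Macaulay duration:
  t   CF        PV=CF/(1+0.0865)^t    t·PV
  1        70.00        64.4271        64.4271
  2        70.00        59.2978       118.5956
  3        70.00        54.5769       163.7307
  4        70.00        50.2318       200.9274
  5     2,070.00     1,367.1674     6,835.8370
  Σ                  1,595.7010     7,383.5177
P = 1,595.7010; Macaulay duration = 7,383.5177 / 1,595.7010 = 4.62713 years.
Modified duration = D_Mac / (1 + y) = 4.62713 / 1.0865 = 4.25875 years.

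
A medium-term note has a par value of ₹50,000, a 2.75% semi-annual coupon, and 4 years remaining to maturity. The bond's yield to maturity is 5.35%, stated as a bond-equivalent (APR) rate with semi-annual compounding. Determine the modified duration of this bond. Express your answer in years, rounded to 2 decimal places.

Periodic yield y = 0.02675. First find Macaulay duration:
  t   CF        PV=CF/(1+0.02675)^t    t·PV
  1       687.50       669.5885       669.5885
  2       687.50       652.1437     1,304.2873
  3       687.50       635.1533     1,905.4599
  4       687.50       618.6056     2,474.4225
  5       687.50       602.4890     3,012.4452
  6       687.50       586.7923     3,520.7540
  7       687.50       571.5046     4,000.5321
  8    50,687.50    41,037.7158   328,301.7263
  Σ                 45,373.9928   345,189.2158
P = 45,373.9928; Macaulay duration = 345,189.2158 / 45,373.9928 = 7.60764 half-year periods = 3.80382 years.
Modified duration = D_Mac / (1 + y) = 3.80382 / 1.02675 = 3.70472 years.

3.70 years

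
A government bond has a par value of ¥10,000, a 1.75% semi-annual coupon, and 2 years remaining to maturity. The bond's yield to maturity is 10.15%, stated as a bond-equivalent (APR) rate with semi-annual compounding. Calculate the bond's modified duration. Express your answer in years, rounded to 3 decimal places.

Periodic yield y = 0.05075. First find Macaulay duration:
  t   CF        PV=CF/(1+0.05075)^t    t·PV
  1        87.50        83.2739        83.2739
  2        87.50        79.2518       158.5036
  3        87.50        75.4241       226.2722
  4    10,087.50     8,275.3420    33,101.3681
  Σ                  8,513.2918    33,569.4178
P = 8,513.2918; Macaulay duration = 33,569.4178 / 8,513.2918 = 3.94318 half-year periods = 1.97159 years.
Modified duration = D_Mac / (1 + y) = 1.97159 / 1.05075 = 1.87636 years.

1.876 years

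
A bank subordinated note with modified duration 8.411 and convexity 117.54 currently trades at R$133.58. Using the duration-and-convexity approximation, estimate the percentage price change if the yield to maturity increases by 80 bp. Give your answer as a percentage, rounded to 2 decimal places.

Duration effect: -D_mod·Δy = -8.411 × (+0.008) = -0.067288
Convexity effect: ½·C·(Δy)² = 0.5 × 117.54 × (0.008)² = +0.00376128
ΔP/P ≈ -0.067288 + 0.00376128 = -0.06352672
= -6.352672%.

-6.35%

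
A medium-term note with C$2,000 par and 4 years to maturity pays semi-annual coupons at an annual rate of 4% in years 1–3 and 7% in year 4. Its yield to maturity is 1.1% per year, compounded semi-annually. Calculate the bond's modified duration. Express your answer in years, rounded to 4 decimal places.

Periodic yield y = 0.0055. First find Macaulay duration:
  t   CF        PV=CF/(1+0.0055)^t    t·PV
  1        40.00        39.7812        39.7812
  2        40.00        39.5636        79.1272
  3        40.00        39.3472       118.0416
  4        40.00        39.1320       156.5279
  5        40.00        38.9179       194.5896
  6        40.00        38.7050       232.2303
  7        70.00        67.3633       471.5433
  8     2,070.00     1,981.1335    15,849.0682
  Σ                  2,283.9438    17,140.9091
P = 2,283.9438; Macaulay duration = 17,140.9091 / 2,283.9438 = 7.50496 half-year periods = 3.75248 years.
Modified duration = D_Mac / (1 + y) = 3.75248 / 1.0055 = 3.73195 years.

3.7320 years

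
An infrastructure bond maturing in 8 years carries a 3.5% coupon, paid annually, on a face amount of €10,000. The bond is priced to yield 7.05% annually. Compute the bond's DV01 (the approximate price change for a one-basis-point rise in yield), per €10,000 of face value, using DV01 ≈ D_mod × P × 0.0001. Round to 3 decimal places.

€5.141

Periodic yield y = 0.0705.
  t   CF        PV=CF/(1+0.0705)^t    t·PV
  1       350.00       326.9500       326.9500
  2       350.00       305.4181       610.8361
  3       350.00       285.3041       855.9123
  4       350.00       266.5148     1,066.0593
  5       350.00       248.9629     1,244.8146
  6       350.00       232.5670     1,395.4018
  7       350.00       217.2508     1,520.7555
  8    10,350.00     6,001.3227    48,010.5812
  Σ                  7,884.2903    55,031.3108
P = 7,884.2903; D_Mac = 6.97987 yrs; D_mod = 6.52019 yrs.
DV01 ≈ 6.52019 × 7,884.2903 × 0.0001 = 5.140711.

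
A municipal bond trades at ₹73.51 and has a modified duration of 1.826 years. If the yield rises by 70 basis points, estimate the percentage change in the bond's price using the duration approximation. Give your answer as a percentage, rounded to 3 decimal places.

Duration approximation: ΔP/P ≈ -D_mod · Δy = -1.826 × (+0.007) = -0.012782.
As a percentage: -1.2782%.

-1.278%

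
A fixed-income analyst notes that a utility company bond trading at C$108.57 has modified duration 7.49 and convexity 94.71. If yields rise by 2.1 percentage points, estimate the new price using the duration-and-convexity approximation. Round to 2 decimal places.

C$93.76

Duration effect: -D_mod·Δy = -7.49 × (+0.021) = -0.157290
Convexity effect: ½·C·(Δy)² = 0.5 × 94.71 × (0.021)² = +0.020883555
ΔP/P ≈ -0.157290 + 0.020883555 = -0.136406445
New price ≈ 108.57 × (1 - 0.136406445) = 93.76035226635.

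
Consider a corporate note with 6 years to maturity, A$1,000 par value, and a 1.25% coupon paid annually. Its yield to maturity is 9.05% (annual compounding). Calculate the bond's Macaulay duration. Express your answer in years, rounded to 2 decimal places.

5.76 years

Periodic yield y = 0.0905. Discount each cash flow and weight by its year:
  t   CF        PV=CF/(1+0.0905)^t    t·PV
  1        12.50        11.4626        11.4626
  2        12.50        10.5114        21.0227
  3        12.50         9.6390        28.9171
  4        12.50         8.8391        35.3563
  5        12.50         8.1055        40.5277
  6     1,012.50       602.0617     3,612.3703
  Σ                    650.6193     3,749.6567
Price P = Σ PV = 650.6193.
Macaulay duration = Σ(t·PV) / P = 3,749.6567 / 650.6193 = 5.76321 years.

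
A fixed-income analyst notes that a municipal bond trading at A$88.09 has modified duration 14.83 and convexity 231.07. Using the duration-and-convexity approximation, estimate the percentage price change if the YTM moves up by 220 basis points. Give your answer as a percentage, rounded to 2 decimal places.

-27.03%

Duration effect: -D_mod·Δy = -14.83 × (+0.022) = -0.326260
Convexity effect: ½·C·(Δy)² = 0.5 × 231.07 × (0.022)² = +0.05591894
ΔP/P ≈ -0.326260 + 0.05591894 = -0.27034106
= -27.034106%.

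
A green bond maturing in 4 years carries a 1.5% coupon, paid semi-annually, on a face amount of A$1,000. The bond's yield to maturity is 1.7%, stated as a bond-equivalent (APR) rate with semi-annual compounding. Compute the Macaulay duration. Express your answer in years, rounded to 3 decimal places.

3.897 years

Periodic yield y = 0.0085. Discount each cash flow and weight by its period:
  t   CF        PV=CF/(1+0.0085)^t    t·PV
  1         7.50         7.4368         7.4368
  2         7.50         7.3741        14.7482
  3         7.50         7.3120        21.9359
  4         7.50         7.2503        29.0013
  5         7.50         7.1892        35.9461
  6         7.50         7.1286        42.7718
  7         7.50         7.0685        49.4798
  8     1,007.50       941.5380     7,532.3037
  Σ                    992.2975     7,733.6235
Price P = Σ PV = 992.2975.
Macaulay duration = Σ(t·PV) / P = 7,733.6235 / 992.2975 = 7.79365 half-year periods.
In years: 7.79365 / 2 = 3.89683 years.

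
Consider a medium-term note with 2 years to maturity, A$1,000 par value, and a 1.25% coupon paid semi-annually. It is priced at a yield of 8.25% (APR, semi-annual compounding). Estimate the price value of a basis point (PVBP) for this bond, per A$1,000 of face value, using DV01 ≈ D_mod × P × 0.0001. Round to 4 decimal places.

A$0.1661

Periodic yield y = 0.04125.
  t   CF        PV=CF/(1+0.04125)^t    t·PV
  1         6.25         6.0024         6.0024
  2         6.25         5.7646        11.5292
  3         6.25         5.5362        16.6087
  4     1,006.25       856.0238     3,424.0952
  Σ                    873.3270     3,458.2355
P = 873.3270; D_Mac = 3.95984 half-year periods = 1.97992 yrs; D_mod = 1.90148 yrs.
DV01 ≈ 1.90148 × 873.3270 × 0.0001 = 0.166062.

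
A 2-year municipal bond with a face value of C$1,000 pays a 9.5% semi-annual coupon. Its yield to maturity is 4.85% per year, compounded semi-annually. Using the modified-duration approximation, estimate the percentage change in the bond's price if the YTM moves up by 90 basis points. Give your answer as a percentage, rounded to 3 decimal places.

Periodic yield y = 0.02425. Modified duration first:
  t   CF        PV=CF/(1+0.02425)^t    t·PV
  1        47.50        46.3754        46.3754
  2        47.50        45.2774        90.5548
  3        47.50        44.2054       132.6163
  4     1,047.50       951.7659     3,807.0636
  Σ                  1,087.6242     4,076.6102
P = 1,087.6242; D_Mac = 3.74818 half-year periods = 1.87409 yrs; D_mod = 1.87409/(1+0.02425) = 1.82972 yrs.
ΔP/P ≈ -D_mod · Δy = -1.82972 × (+0.009) = -0.016467 = -1.6467%.

-1.647%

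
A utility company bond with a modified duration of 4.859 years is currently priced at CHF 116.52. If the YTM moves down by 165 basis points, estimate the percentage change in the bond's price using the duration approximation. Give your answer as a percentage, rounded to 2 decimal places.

+8.02%

Duration approximation: ΔP/P ≈ -D_mod · Δy = -4.859 × (-0.0165) = +0.0801735.
As a percentage: +8.01735%.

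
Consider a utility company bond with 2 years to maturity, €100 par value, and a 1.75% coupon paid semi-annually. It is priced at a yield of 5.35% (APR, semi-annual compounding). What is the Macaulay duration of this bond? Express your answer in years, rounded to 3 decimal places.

Periodic yield y = 0.02675. Discount each cash flow and weight by its period:
  t   CF        PV=CF/(1+0.02675)^t    t·PV
  1        0.875         0.8522         0.8522
  2        0.875         0.8300         1.6600
  3        0.875         0.8084         2.4251
  4      100.875        90.7663       363.0653
  Σ                     93.2569       368.0026
Price P = Σ PV = 93.2569.
Macaulay duration = Σ(t·PV) / P = 368.0026 / 93.2569 = 3.94612 half-year periods.
In years: 3.94612 / 2 = 1.97306 years.

1.973 years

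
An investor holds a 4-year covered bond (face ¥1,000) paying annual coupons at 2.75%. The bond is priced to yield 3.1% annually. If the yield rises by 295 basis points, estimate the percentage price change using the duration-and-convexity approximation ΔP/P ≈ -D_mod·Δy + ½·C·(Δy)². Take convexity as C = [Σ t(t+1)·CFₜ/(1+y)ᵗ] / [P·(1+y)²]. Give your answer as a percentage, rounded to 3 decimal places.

With y = 0.031:
  t   CF        PV=CF/(1+0.031)^t    t·PV        t(t+1)·PV
  1        27.50        26.6731        26.6731          53.3463
  2        27.50        25.8711        51.7423         155.2268
  3        27.50        25.0932        75.2797         301.1189
  4     1,027.50       909.3837     3,637.5348      18,187.6742
  Σ                    987.0212     3,791.2299      18,697.3660
P = 987.0212; D_Mac = 3.84108 yrs; D_mod = 3.72559 yrs; C = 17.82119.
Duration effect: -3.72559 × (+0.0295) = -0.109905
Convexity effect: 0.5 × 17.82119 × (0.0295)² = +0.0077544
ΔP/P ≈ -0.109905 + 0.0077544 = -0.102150 = -10.2150%.

-10.215%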